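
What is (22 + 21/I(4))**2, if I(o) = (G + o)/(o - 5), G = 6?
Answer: 39601/100 ≈ 396.01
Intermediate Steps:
I(o) = (6 + o)/(-5 + o) (I(o) = (6 + o)/(o - 5) = (6 + o)/(-5 + o))
(22 + 21/I(4))**2 = (22 + 21/(((6 + 4)/(-5 + 4))))**2 = (22 + 21/((10/(-1))))**2 = (22 + 21/((-1*10)))**2 = (22 + 21/(-10))**2 = (22 + 21*(-1/10))**2 = (22 - 21/10)**2 = (199/10)**2 = 39601/100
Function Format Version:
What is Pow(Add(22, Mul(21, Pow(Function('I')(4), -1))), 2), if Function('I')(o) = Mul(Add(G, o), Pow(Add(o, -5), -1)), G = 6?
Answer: Rational(39601, 100) ≈ 396.01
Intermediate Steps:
Function('I')(o) = Mul(Pow(Add(-5, o), -1), Add(6, o)) (Function('I')(o) = Mul(Add(6, o), Pow(Add(o, -5), -1)) = Mul(Add(6, o), Pow(Add(-5, o), -1)) = Mul(Pow(Add(-5, o), -1), Add(6, o)))
Pow(Add(22, Mul(21, Pow(Function('I')(4), -1))), 2) = Pow(Add(22, Mul(21, Pow(Mul(Pow(Add(-5, 4), -1), Add(6, 4)), -1))), 2) = Pow(Add(22, Mul(21, Pow(Mul(Pow(-1, -1), 10), -1))), 2) = Pow(Add(22, Mul(21, Pow(Mul(-1, 10), -1))), 2) = Pow(Add(22, Mul(21, Pow(-10, -1))), 2) = Pow(Add(22, Mul(21, Rational(-1, 10))), 2) = Pow(Add(22, Rational(-21, 10)), 2) = Pow(Rational(199, 10), 2) = Rational(39601, 100)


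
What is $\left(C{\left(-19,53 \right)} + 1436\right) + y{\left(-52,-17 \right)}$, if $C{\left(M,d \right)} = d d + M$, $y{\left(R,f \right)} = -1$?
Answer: $4225$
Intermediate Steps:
$C{\left(M,d \right)} = M + d^{2}$ ($C{\left(M,d \right)} = d^{2} + M = M + d^{2}$)
$\left(C{\left(-19,53 \right)} + 1436\right) + y{\left(-52,-17 \right)} = \left(\left(-19 + 53^{2}\right) + 1436\right) - 1 = \left(\left(-19 + 2809\right) + 1436\right) - 1 = \left(2790 + 1436\right) - 1 = 4226 - 1 = 4225$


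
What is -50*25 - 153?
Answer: -1403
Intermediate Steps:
-50*25 - 153 = -1250 - 153 = -1403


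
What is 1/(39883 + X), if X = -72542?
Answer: -1/32659 ≈ -3.0619e-5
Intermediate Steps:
1/(39883 + X) = 1/(39883 - 72542) = 1/(-32659) = -1/32659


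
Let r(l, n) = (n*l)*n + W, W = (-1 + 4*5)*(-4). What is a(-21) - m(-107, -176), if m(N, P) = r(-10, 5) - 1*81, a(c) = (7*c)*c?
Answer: 3494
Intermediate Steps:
W = -76 (W = (-1 + 20)*(-4) = 19*(-4) = -76)
a(c) = 7*c**2
r(l, n) = -76 + l*n**2 (r(l, n) = (n*l)*n - 76 = (l*n)*n - 76 = l*n**2 - 76 = -76 + l*n**2)
m(N, P) = -407 (m(N, P) = (-76 - 10*5**2) - 1*81 = (-76 - 10*25) - 81 = (-76 - 250) - 81 = -326 - 81 = -407)
a(-21) - m(-107, -176) = 7*(-21)**2 - 1*(-407) = 7*441 + 407 = 3087 + 407 = 3494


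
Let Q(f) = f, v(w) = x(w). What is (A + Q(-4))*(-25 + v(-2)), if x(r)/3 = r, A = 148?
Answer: -4464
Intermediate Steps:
x(r) = 3*r
v(w) = 3*w
(A + Q(-4))*(-25 + v(-2)) = (148 - 4)*(-25 + 3*(-2)) = 144*(-25 - 6) = 144*(-31) = -4464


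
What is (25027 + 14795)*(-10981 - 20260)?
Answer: -1244079102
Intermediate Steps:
(25027 + 14795)*(-10981 - 20260) = 39822*(-31241) = -1244079102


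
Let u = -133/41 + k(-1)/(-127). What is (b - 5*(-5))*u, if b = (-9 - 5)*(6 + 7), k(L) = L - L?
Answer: 20881/41 ≈ 509.29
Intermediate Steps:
k(L) = 0
b = -182 (b = -14*13 = -182)
u = -133/41 (u = -133/41 + 0/(-127) = -133*1/41 + 0*(-1/127) = -133/41 + 0 = -133/41 ≈ -3.2439)
(b - 5*(-5))*u = (-182 - 5*(-5))*(-133/41) = (-182 + 25)*(-133/41) = -157*(-133/41) = 20881/41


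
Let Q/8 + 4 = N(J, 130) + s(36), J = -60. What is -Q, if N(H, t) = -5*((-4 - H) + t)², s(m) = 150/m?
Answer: 4151516/3 ≈ 1.3838e+6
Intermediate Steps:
N(H, t) = -5*(-4 + t - H)²
Q = -4151516/3 (Q = -32 + 8*(-5*(4 - 60 - 1*130)² + 150/36) = -32 + 8*(-5*(4 - 60 - 130)² + 150*(1/36)) = -32 + 8*(-5*(-186)² + 25/6) = -32 + 8*(-5*34596 + 25/6) = -32 + 8*(-172980 + 25/6) = -32 + 8*(-1037855/6) = -32 - 4151420/3 = -4151516/3 ≈ -1.3838e+6)
-Q = -1*(-4151516/3) = 4151516/3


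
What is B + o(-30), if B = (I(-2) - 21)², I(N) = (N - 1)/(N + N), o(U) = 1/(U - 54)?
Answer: 137777/336 ≈ 410.05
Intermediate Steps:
o(U) = 1/(-54 + U)
I(N) = (-1 + N)/(2*N) (I(N) = (-1 + N)/((2*N)) = (-1 + N)*(1/(2*N)) = (-1 + N)/(2*N))
B = 6561/16 (B = ((½)*(-1 - 2)/(-2) - 21)² = ((½)*(-½)*(-3) - 21)² = (¾ - 21)² = (-81/4)² = 6561/16 ≈ 410.06)
B + o(-30) = 6561/16 + 1/(-54 - 30) = 6561/16 + 1/(-84) = 6561/16 - 1/84 = 137777/336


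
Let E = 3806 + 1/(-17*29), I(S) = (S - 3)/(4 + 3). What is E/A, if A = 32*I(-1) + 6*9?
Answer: 13134499/123250 ≈ 106.57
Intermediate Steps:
I(S) = -3/7 + S/7 (I(S) = (-3 + S)/7 = (-3 + S)*(1/7) = -3/7 + S/7)
A = 250/7 (A = 32*(-3/7 + (1/7)*(-1)) + 6*9 = 32*(-3/7 - 1/7) + 54 = 32*(-4/7) + 54 = -128/7 + 54 = 250/7 ≈ 35.714)
E = 1876357/493 (E = 3806 + 1/(-493) = 3806 - 1/493 = 1876357/493 ≈ 3806.0)
E/A = 1876357/(493*(250/7)) = (1876357/493)*(7/250) = 13134499/123250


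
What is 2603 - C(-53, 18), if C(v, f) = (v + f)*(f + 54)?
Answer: 5123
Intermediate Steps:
C(v, f) = (54 + f)*(f + v) (C(v, f) = (f + v)*(54 + f) = (54 + f)*(f + v))
2603 - C(-53, 18) = 2603 - (18**2 + 54*18 + 54*(-53) + 18*(-53)) = 2603 - (324 + 972 - 2862 - 954) = 2603 - 1*(-2520) = 2603 + 2520 = 5123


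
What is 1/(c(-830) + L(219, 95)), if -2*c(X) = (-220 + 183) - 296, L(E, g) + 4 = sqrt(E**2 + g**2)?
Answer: -650/122319 + 4*sqrt(56986)/122319 ≈ 0.0024924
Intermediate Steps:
L(E, g) = -4 + sqrt(E**2 + g**2)
c(X) = 333/2 (c(X) = -((-220 + 183) - 296)/2 = -(-37 - 296)/2 = -1/2*(-333) = 333/2)
1/(c(-830) + L(219, 95)) = 1/(333/2 + (-4 + sqrt(219**2 + 95**2))) = 1/(333/2 + (-4 + sqrt(47961 + 9025))) = 1/(333/2 + (-4 + sqrt(56986))) = 1/(325/2 + sqrt(56986))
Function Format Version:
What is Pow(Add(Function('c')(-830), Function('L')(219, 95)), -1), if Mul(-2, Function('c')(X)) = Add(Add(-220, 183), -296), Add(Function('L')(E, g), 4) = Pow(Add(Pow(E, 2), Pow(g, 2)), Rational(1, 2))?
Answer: Add(Rational(-650, 122319), Mul(Rational(4, 122319), Pow(56986, Rational(1, 2)))) ≈ 0.0024924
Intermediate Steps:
Function('L')(E, g) = Add(-4, Pow(Add(Pow(E, 2), Pow(g, 2)), Rational(1, 2)))
Function('c')(X) = Rational(333, 2) (Function('c')(X) = Mul(Rational(-1, 2), Add(Add(-220, 183), -296)) = Mul(Rational(-1, 2), Add(-37, -296)) = Mul(Rational(-1, 2), -333) = Rational(333, 2))
Pow(Add(Function('c')(-830), Function('L')(219, 95)), -1) = Pow(Add(Rational(333, 2), Add(-4, Pow(Add(Pow(219, 2), Pow(95, 2)), Rational(1, 2)))), -1) = Pow(Add(Rational(333, 2), Add(-4, Pow(Add(47961, 9025), Rational(1, 2)))), -1) = Pow(Add(Rational(333, 2), Add(-4, Pow(56986, Rational(1, 2)))), -1) = Pow(Add(Rational(325, 2), Pow(56986, Rational(1, 2))), -1)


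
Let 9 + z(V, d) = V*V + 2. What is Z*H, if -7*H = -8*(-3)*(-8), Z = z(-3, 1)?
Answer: 384/7 ≈ 54.857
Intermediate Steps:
z(V, d) = -7 + V² (z(V, d) = -9 + (V*V + 2) = -9 + (V² + 2) = -9 + (2 + V²) = -7 + V²)
Z = 2 (Z = -7 + (-3)² = -7 + 9 = 2)
H = 192/7 (H = -(-8*(-3))*(-8)/7 = -24*(-8)/7 = -⅐*(-192) = 192/7 ≈ 27.429)
Z*H = 2*(192/7) = 384/7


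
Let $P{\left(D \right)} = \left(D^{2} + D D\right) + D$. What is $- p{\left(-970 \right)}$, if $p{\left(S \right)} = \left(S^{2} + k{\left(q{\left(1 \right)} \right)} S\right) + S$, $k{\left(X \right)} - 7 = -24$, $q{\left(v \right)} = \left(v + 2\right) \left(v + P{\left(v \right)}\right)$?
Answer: $-956420$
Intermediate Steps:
$P{\left(D \right)} = D + 2 D^{2}$ ($P{\left(D \right)} = \left(D^{2} + D^{2}\right) + D = 2 D^{2} + D = D + 2 D^{2}$)
$q{\left(v \right)} = \left(2 + v\right) \left(v + v \left(1 + 2 v\right)\right)$ ($q{\left(v \right)} = \left(v + 2\right) \left(v + v \left(1 + 2 v\right)\right) = \left(2 + v\right) \left(v + v \left(1 + 2 v\right)\right)$)
$k{\left(X \right)} = -17$ ($k{\left(X \right)} = 7 - 24 = -17$)
$p{\left(S \right)} = S^{2} - 16 S$ ($p{\left(S \right)} = \left(S^{2} - 17 S\right) + S = S^{2} - 16 S$)
$- p{\left(-970 \right)} = - \left(-970\right) \left(-16 - 970\right) = - \left(-970\right) \left(-986\right) = \left(-1\right) 956420 = -956420$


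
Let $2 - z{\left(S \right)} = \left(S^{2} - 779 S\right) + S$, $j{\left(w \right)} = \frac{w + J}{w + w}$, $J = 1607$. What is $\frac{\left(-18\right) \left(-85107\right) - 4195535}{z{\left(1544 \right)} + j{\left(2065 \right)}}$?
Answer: $\frac{5500352585}{2442277794} \approx 2.2521$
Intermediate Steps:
$j{\left(w \right)} = \frac{1607 + w}{2 w}$ ($j{\left(w \right)} = \frac{w + 1607}{w + w} = \frac{1607 + w}{2 w}$)
$z{\left(S \right)} = 2 - S^{2} + 778 S$ ($z{\left(S \right)} = 2 - \left(\left(S^{2} - 779 S\right) + S\right) = 2 - \left(S^{2} - 778 S\right) = 2 - S^{2} + 778 S$)
$\frac{\left(-18\right) \left(-85107\right) - 4195535}{z{\left(1544 \right)} + j{\left(2065 \right)}} = \frac{\left(-18\right) \left(-85107\right) - 4195535}{\left(2 - 1544^{2} + 778 \cdot 1544\right) + \frac{1607 + 2065}{2 \cdot 2065}} = \frac{1531926 - 4195535}{\left(2 - 2383936 + 1201232\right) + \frac{1}{2} \cdot \frac{1}{2065} \cdot 3672} = - \frac{2663609}{\left(2 - 2383936 + 1201232\right) + \frac{1836}{2065}} = - \frac{2663609}{-1182702 + \frac{1836}{2065}} = - \frac{2663609}{- \frac{2442277794}{2065}} = \left(-2663609\right) \left(- \frac{2065}{2442277794}\right) = \frac{5500352585}{2442277794}$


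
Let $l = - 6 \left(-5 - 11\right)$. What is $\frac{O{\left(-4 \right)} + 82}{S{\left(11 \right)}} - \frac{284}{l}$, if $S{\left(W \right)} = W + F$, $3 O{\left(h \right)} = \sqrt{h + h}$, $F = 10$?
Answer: $\frac{53}{56} + \frac{2 i \sqrt{2}}{63} \approx 0.94643 + 0.044896 i$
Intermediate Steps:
$O{\left(h \right)} = \frac{\sqrt{2} \sqrt{h}}{3}$ ($O{\left(h \right)} = \frac{\sqrt{h + h}}{3} = \frac{\sqrt{2 h}}{3} = \frac{\sqrt{2} \sqrt{h}}{3}$)
$S{\left(W \right)} = 10 + W$ ($S{\left(W \right)} = W + 10 = 10 + W$)
$l = 96$ ($l = \left(-6\right) \left(-16\right) = 96$)
$\frac{O{\left(-4 \right)} + 82}{S{\left(11 \right)}} - \frac{284}{l} = \frac{\frac{\sqrt{2} \sqrt{-4}}{3} + 82}{10 + 11} - \frac{284}{96} = \frac{\frac{\sqrt{2} \cdot 2 i}{3} + 82}{21} - \frac{71}{24} = \left(\frac{2 i \sqrt{2}}{3} + 82\right) \frac{1}{21} - \frac{71}{24} = \left(82 + \frac{2 i \sqrt{2}}{3}\right) \frac{1}{21} - \frac{71}{24} = \left(\frac{82}{21} + \frac{2 i \sqrt{2}}{63}\right) - \frac{71}{24} = \frac{53}{56} + \frac{2 i \sqrt{2}}{63}$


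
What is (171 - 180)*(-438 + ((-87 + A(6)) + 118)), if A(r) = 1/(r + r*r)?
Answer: 51279/14 ≈ 3662.8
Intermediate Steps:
A(r) = 1/(r + r**2)
(171 - 180)*(-438 + ((-87 + A(6)) + 118)) = (171 - 180)*(-438 + ((-87 + 1/(6*(1 + 6))) + 118)) = -9*(-438 + ((-87 + (1/6)/7) + 118)) = -9*(-438 + ((-87 + (1/6)*(1/7)) + 118)) = -9*(-438 + ((-87 + 1/42) + 118)) = -9*(-438 + (-3653/42 + 118)) = -9*(-438 + 1303/42) = -9*(-17093/42) = 51279/14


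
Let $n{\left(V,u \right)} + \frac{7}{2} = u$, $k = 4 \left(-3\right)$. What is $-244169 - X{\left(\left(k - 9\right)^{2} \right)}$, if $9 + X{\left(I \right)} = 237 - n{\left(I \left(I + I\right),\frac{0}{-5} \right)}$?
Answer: $- \frac{488801}{2} \approx -2.444 \cdot 10^{5}$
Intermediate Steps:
$k = -12$
$n{\left(V,u \right)} = - \frac{7}{2} + u$
$X{\left(I \right)} = \frac{463}{2}$ ($X{\left(I \right)} = -9 + \left(237 - \left(- \frac{7}{2} + \frac{0}{-5}\right)\right) = -9 + \left(237 - \left(- \frac{7}{2} + 0 \left(- \frac{1}{5}\right)\right)\right) = -9 + \left(237 - \left(- \frac{7}{2} + 0\right)\right) = -9 + \left(237 - - \frac{7}{2}\right) = -9 + \left(237 + \frac{7}{2}\right) = -9 + \frac{481}{2} = \frac{463}{2}$)
$-244169 - X{\left(\left(k - 9\right)^{2} \right)} = -244169 - \frac{463}{2} = - \frac{488801}{2}$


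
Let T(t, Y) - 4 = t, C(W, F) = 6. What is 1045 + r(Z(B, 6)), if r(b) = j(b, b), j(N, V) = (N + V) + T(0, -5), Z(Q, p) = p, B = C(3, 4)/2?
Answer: 1061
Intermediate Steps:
B = 3 (B = 6/2 = 6*(½) = 3)
T(t, Y) = 4 + t
j(N, V) = 4 + N + V (j(N, V) = (N + V) + (4 + 0) = (N + V) + 4 = 4 + N + V)
r(b) = 4 + 2*b (r(b) = 4 + b + b = 4 + 2*b)
1045 + r(Z(B, 6)) = 1045 + (4 + 2*6) = 1045 + (4 + 12) = 1045 + 16 = 1061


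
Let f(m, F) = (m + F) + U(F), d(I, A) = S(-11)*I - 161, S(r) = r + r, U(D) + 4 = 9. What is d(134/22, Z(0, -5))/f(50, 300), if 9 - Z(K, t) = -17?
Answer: -59/71 ≈ -0.83099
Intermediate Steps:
U(D) = 5 (U(D) = -4 + 9 = 5)
Z(K, t) = 26 (Z(K, t) = 9 - 1*(-17) = 9 + 17 = 26)
S(r) = 2*r
d(I, A) = -161 - 22*I (d(I, A) = (2*(-11))*I - 161 = -22*I - 161 = -161 - 22*I)
f(m, F) = 5 + F + m (f(m, F) = (m + F) + 5 = (F + m) + 5 = 5 + F + m)
d(134/22, Z(0, -5))/f(50, 300) = (-161 - 2948/22)/(5 + 300 + 50) = (-161 - 2948/22)/355 = (-161 - 22*67/11)*(1/355) = (-161 - 134)*(1/355) = -295*1/355 = -59/71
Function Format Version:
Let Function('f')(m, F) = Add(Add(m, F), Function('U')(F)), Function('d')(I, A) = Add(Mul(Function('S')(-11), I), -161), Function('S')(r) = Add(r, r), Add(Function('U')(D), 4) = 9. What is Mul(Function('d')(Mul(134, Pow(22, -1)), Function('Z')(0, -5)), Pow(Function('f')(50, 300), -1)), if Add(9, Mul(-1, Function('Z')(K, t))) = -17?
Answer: Rational(-59, 71) ≈ -0.83099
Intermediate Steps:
Function('U')(D) = 5 (Function('U')(D) = Add(-4, 9) = 5)
Function('Z')(K, t) = 26 (Function('Z')(K, t) = Add(9, Mul(-1, -17)) = Add(9, 17) = 26)
Function('S')(r) = Mul(2, r)
Function('d')(I, A) = Add(-161, Mul(-22, I)) (Function('d')(I, A) = Add(Mul(Mul(2, -11), I), -161) = Add(Mul(-22, I), -161) = Add(-161, Mul(-22, I)))
Function('f')(m, F) = Add(5, F, m) (Function('f')(m, F) = Add(Add(m, F), 5) = Add(Add(F, m), 5) = Add(5, F, m))
Mul(Function('d')(Mul(134, Pow(22, -1)), Function('Z')(0, -5)), Pow(Function('f')(50, 300), -1)) = Mul(Add(-161, Mul(-22, Mul(134, Pow(22, -1)))), Pow(Add(5, 300, 50), -1)) = Mul(Add(-161, Mul(-22, Mul(134, Rational(1, 22)))), Pow(355, -1)) = Mul(Add(-161, Mul(-22, Rational(67, 11))), Rational(1, 355)) = Mul(Add(-161, -134), Rational(1, 355)) = Mul(-295, Rational(1, 355)) = Rational(-59, 71)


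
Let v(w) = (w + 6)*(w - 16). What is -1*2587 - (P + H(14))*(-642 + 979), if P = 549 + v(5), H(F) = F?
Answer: -151541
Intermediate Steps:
v(w) = (-16 + w)*(6 + w) (v(w) = (6 + w)*(-16 + w) = (-16 + w)*(6 + w))
P = 428 (P = 549 + (-96 + 5² - 10*5) = 549 + (-96 + 25 - 50) = 549 - 121 = 428)
-1*2587 - (P + H(14))*(-642 + 979) = -1*2587 - (428 + 14)*(-642 + 979) = -2587 - 442*337 = -2587 - 1*148954 = -2587 - 148954 = -151541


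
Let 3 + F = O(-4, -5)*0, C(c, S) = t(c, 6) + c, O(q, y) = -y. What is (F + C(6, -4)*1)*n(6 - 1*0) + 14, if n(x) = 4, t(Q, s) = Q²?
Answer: 170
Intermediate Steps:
C(c, S) = c + c² (C(c, S) = c² + c = c + c²)
F = -3 (F = -3 - 1*(-5)*0 = -3 + 5*0 = -3 + 0 = -3)
(F + C(6, -4)*1)*n(6 - 1*0) + 14 = (-3 + (6*(1 + 6))*1)*4 + 14 = (-3 + (6*7)*1)*4 + 14 = (-3 + 42*1)*4 + 14 = (-3 + 42)*4 + 14 = 39*4 + 14 = 156 + 14 = 170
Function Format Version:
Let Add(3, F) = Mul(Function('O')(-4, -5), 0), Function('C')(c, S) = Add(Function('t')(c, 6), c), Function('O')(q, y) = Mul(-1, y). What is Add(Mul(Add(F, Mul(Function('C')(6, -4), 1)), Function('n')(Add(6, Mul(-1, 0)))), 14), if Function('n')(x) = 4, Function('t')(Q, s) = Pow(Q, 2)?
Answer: 170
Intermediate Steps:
Function('C')(c, S) = Add(c, Pow(c, 2)) (Function('C')(c, S) = Add(Pow(c, 2), c) = Add(c, Pow(c, 2)))
F = -3 (F = Add(-3, Mul(Mul(-1, -5), 0)) = Add(-3, Mul(5, 0)) = Add(-3, 0) = -3)
Add(Mul(Add(F, Mul(Function('C')(6, -4), 1)), Function('n')(Add(6, Mul(-1, 0)))), 14) = Add(Mul(Add(-3, Mul(Mul(6, Add(1, 6)), 1)), 4), 14) = Add(Mul(Add(-3, Mul(Mul(6, 7), 1)), 4), 14) = Add(Mul(Add(-3, Mul(42, 1)), 4), 14) = Add(Mul(Add(-3, 42), 4), 14) = Add(Mul(39, 4), 14) = Add(156, 14) = 170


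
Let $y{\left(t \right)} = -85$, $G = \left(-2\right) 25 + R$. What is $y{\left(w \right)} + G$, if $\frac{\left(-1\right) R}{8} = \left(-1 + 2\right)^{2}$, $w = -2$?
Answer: $-143$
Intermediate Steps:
$R = -8$ ($R = - 8 \left(-1 + 2\right)^{2} = - 8 \cdot 1^{2} = \left(-8\right) 1 = -8$)
$G = -58$ ($G = \left(-2\right) 25 - 8 = -50 - 8 = -58$)
$y{\left(w \right)} + G = -85 - 58 = -143$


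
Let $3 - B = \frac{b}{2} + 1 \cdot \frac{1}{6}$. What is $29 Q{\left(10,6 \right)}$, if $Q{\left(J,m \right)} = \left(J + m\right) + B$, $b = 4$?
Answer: $\frac{2929}{6} \approx 488.17$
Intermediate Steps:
$B = \frac{5}{6}$ ($B = 3 - \left(\frac{4}{2} + 1 \cdot \frac{1}{6}\right) = 3 - \left(4 \cdot \frac{1}{2} + 1 \cdot \frac{1}{6}\right) = 3 - \left(2 + \frac{1}{6}\right) = 3 - \frac{13}{6} = \frac{5}{6} \approx 0.83333$)
$Q{\left(J,m \right)} = \frac{5}{6} + J + m$ ($Q{\left(J,m \right)} = \left(J + m\right) + \frac{5}{6} = \frac{5}{6} + J + m$)
$29 Q{\left(10,6 \right)} = 29 \left(\frac{5}{6} + 10 + 6\right) = 29 \cdot \frac{101}{6} = \frac{2929}{6}$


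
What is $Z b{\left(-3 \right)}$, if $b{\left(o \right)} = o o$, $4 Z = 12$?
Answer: $27$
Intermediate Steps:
$Z = 3$ ($Z = \frac{1}{4} \cdot 12 = 3$)
$b{\left(o \right)} = o^{2}$
$Z b{\left(-3 \right)} = 3 \left(-3\right)^{2} = 3 \cdot 9 = 27$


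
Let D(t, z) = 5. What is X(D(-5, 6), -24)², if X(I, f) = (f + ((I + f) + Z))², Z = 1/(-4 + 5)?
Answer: 3111696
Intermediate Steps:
Z = 1 (Z = 1/1 = 1)
X(I, f) = (1 + I + 2*f)² (X(I, f) = (f + ((I + f) + 1))² = (f + (1 + I + f))² = (1 + I + 2*f)²)
X(D(-5, 6), -24)² = ((1 + 5 + 2*(-24))²)² = ((1 + 5 - 48)²)² = ((-42)²)² = 1764² = 3111696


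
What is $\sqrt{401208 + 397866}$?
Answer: $3 \sqrt{88786} \approx 893.91$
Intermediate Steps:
$\sqrt{401208 + 397866} = \sqrt{799074} = 3 \sqrt{88786}$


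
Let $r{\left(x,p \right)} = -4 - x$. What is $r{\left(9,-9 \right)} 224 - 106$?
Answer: $-3018$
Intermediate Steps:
$r{\left(9,-9 \right)} 224 - 106 = \left(-4 - 9\right) 224 - 106 = \left(-13\right) 224 - 106 = -2912 - 106 = -3018$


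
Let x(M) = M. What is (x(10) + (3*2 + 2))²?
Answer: 324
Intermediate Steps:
(x(10) + (3*2 + 2))² = (10 + (3*2 + 2))² = (10 + (6 + 2))² = (10 + 8)² = 18² = 324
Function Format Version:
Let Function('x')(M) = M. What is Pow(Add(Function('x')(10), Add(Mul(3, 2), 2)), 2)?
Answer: 324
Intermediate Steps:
Pow(Add(Function('x')(10), Add(Mul(3, 2), 2)), 2) = Pow(Add(10, Add(Mul(3, 2), 2)), 2) = Pow(Add(10, Add(6, 2)), 2) = Pow(Add(10, 8), 2) = Pow(18, 2) = 324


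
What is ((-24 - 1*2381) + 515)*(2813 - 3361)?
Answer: 1035720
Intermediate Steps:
((-24 - 1*2381) + 515)*(2813 - 3361) = ((-24 - 2381) + 515)*(-548) = (-2405 + 515)*(-548) = -1890*(-548) = 1035720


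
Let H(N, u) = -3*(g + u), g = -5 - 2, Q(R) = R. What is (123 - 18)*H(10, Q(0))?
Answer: 2205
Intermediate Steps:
g = -7
H(N, u) = 21 - 3*u (H(N, u) = -3*(-7 + u) = 21 - 3*u)
(123 - 18)*H(10, Q(0)) = (123 - 18)*(21 - 3*0) = 105*(21 + 0) = 105*21 = 2205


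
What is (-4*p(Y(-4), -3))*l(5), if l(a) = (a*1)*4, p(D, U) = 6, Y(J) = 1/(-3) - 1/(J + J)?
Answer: -480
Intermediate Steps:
Y(J) = -1/3 - 1/(2*J) (Y(J) = 1*(-1/3) - 1/(2*J) = -1/3 - 1/(2*J))
l(a) = 4*a (l(a) = a*4 = 4*a)
(-4*p(Y(-4), -3))*l(5) = (-4*6)*(4*5) = -24*20 = -480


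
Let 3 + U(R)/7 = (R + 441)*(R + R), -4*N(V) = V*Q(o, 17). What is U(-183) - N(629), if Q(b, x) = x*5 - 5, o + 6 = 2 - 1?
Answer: -648437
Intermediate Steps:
o = -5 (o = -6 + (2 - 1) = -6 + 1 = -5)
Q(b, x) = -5 + 5*x (Q(b, x) = 5*x - 5 = -5 + 5*x)
N(V) = -20*V (N(V) = -V*(-5 + 5*17)/4 = -V*(-5 + 85)/4 = -V*80/4 = -20*V)
U(R) = -21 + 14*R*(441 + R) (U(R) = -21 + 7*((R + 441)*(R + R)) = -21 + 7*((441 + R)*(2*R)) = -21 + 7*(2*R*(441 + R)) = -21 + 14*R*(441 + R))
U(-183) - N(629) = (-21 + 14*(-183)² + 6174*(-183)) - (-20)*629 = (-21 + 14*33489 - 1129842) - 1*(-12580) = (-21 + 468846 - 1129842) + 12580 = -661017 + 12580 = -648437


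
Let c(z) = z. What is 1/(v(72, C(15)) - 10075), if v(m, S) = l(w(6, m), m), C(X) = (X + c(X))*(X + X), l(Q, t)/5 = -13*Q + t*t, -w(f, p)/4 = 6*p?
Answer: 1/128165 ≈ 7.8024e-6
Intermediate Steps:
w(f, p) = -24*p
l(Q, t) = -65*Q + 5*t² (l(Q, t) = 5*(-13*Q + t*t) = 5*(-13*Q + t²) = 5*(t² - 13*Q) = -65*Q + 5*t²)
C(X) = 4*X² (C(X) = (X + X)*(X + X) = (2*X)*(2*X) = 4*X²)
v(m, S) = 5*m² + 1560*m (v(m, S) = -(-1560)*m + 5*m² = 1560*m + 5*m² = 5*m² + 1560*m)
1/(v(72, C(15)) - 10075) = 1/(5*72*(312 + 72) - 10075) = 1/(5*72*384 - 10075) = 1/(138240 - 10075) = 1/128165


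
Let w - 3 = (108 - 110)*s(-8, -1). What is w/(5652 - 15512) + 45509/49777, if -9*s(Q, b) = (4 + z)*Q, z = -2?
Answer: 807743509/883442196 ≈ 0.91431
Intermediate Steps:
s(Q, b) = -2*Q/9 (s(Q, b) = -(4 - 2)*Q/9 = -2*Q/9)
w = -5/9 (w = 3 + (108 - 110)*(-2/9*(-8)) = 3 - 2*16/9 = 3 - 32/9 = -5/9 ≈ -0.55556)
w/(5652 - 15512) + 45509/49777 = -5/(9*(5652 - 15512)) + 45509/49777 = -5/9/(-9860) + 45509*(1/49777) = -5/9*(-1/9860) + 45509/49777 = 1/17748 + 45509/49777 = 807743509/883442196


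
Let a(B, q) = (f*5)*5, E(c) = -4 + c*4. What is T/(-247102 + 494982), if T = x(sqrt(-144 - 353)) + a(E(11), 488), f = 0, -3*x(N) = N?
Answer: -I*sqrt(497)/743640 ≈ -2.9979e-5*I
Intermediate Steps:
x(N) = -N/3
E(c) = -4 + 4*c
a(B, q) = 0 (a(B, q) = (0*5)*5 = 0*5 = 0)
T = -I*sqrt(497)/3 (T = -sqrt(-144 - 353)/3 + 0 = -I*sqrt(497)/3 + 0 = -I*sqrt(497)/3 ≈ -7.4312*I)
T/(-247102 + 494982) = (-I*sqrt(497)/3)/(-247102 + 494982) = -I*sqrt(497)/3/247880 = -I*sqrt(497)/3*(1/247880) = -I*sqrt(497)/743640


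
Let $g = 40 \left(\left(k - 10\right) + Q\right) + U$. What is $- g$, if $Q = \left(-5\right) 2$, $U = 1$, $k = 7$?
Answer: $519$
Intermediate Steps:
$Q = -10$
$g = -519$ ($g = 40 \left(\left(7 - 10\right) - 10\right) + 1 = 40 \left(-3 - 10\right) + 1 = 40 \left(-13\right) + 1 = -520 + 1 = -519$)
$- g = \left(-1\right) \left(-519\right) = 519$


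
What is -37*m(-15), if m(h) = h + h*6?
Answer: 3885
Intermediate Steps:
m(h) = 7*h (m(h) = h + 6*h = 7*h)
-37*m(-15) = -259*(-15) = -37*(-105) = 3885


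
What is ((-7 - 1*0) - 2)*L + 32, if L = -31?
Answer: 311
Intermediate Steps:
((-7 - 1*0) - 2)*L + 32 = ((-7 - 1*0) - 2)*(-31) + 32 = ((-7 + 0) - 2)*(-31) + 32 = (-7 - 2)*(-31) + 32 = -9*(-31) + 32 = 279 + 32 = 311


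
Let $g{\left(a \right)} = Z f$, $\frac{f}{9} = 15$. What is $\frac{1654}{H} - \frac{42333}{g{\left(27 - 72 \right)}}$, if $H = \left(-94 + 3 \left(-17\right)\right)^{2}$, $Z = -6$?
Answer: $\frac{59426071}{1135350} \approx 52.342$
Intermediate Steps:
$f = 135$ ($f = 9 \cdot 15 = 135$)
$H = 21025$ ($H = \left(-94 - 51\right)^{2} = \left(-145\right)^{2} = 21025$)
$g{\left(a \right)} = -810$ ($g{\left(a \right)} = \left(-6\right) 135 = -810$)
$\frac{1654}{H} - \frac{42333}{g{\left(27 - 72 \right)}} = \frac{1654}{21025} - \frac{42333}{-810} = 1654 \cdot \frac{1}{21025} - - \frac{14111}{270} = \frac{1654}{21025} + \frac{14111}{270} = \frac{59426071}{1135350}$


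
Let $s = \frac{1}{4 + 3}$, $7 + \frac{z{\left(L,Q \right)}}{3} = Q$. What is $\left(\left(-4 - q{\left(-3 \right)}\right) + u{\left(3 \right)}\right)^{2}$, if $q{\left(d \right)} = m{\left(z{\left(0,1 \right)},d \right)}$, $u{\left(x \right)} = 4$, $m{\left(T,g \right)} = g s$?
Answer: $\frac{9}{49} \approx 0.18367$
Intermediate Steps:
$z{\left(L,Q \right)} = -21 + 3 Q$
$s = \frac{1}{7} \approx 0.14286$
$m{\left(T,g \right)} = \frac{g}{7}$ ($m{\left(T,g \right)} = g \frac{1}{7} = \frac{g}{7}$)
$q{\left(d \right)} = \frac{d}{7}$
$\left(\left(-4 - q{\left(-3 \right)}\right) + u{\left(3 \right)}\right)^{2} = \left(\left(-4 - \frac{1}{7} \left(-3\right)\right) + 4\right)^{2} = \left(\left(-4 - - \frac{3}{7}\right) + 4\right)^{2} = \left(\left(-4 + \frac{3}{7}\right) + 4\right)^{2} = \left(- \frac{25}{7} + 4\right)^{2} = \left(\frac{3}{7}\right)^{2} = \frac{9}{49}$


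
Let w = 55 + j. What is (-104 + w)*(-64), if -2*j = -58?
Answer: 1280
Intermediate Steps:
j = 29 (j = -½*(-58) = 29)
w = 84 (w = 55 + 29 = 84)
(-104 + w)*(-64) = (-104 + 84)*(-64) = -20*(-64) = 1280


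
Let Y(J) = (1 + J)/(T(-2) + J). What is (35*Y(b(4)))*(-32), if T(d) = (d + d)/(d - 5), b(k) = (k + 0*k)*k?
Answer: -33320/29 ≈ -1149.0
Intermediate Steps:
b(k) = k² (b(k) = (k + 0)*k = k*k = k²)
T(d) = 2*d/(-5 + d) (T(d) = (2*d)/(-5 + d) = 2*d/(-5 + d))
Y(J) = (1 + J)/(4/7 + J) (Y(J) = (1 + J)/(2*(-2)/(-5 - 2) + J) = (1 + J)/(2*(-2)/(-7) + J) = (1 + J)/(2*(-2)*(-⅐) + J) = (1 + J)/(4/7 + J))
(35*Y(b(4)))*(-32) = (35*(7*(1 + 4²)/(4 + 7*4²)))*(-32) = (35*(7*(1 + 16)/(4 + 7*16)))*(-32) = (35*(7*17/(4 + 112)))*(-32) = (35*(7*17/116))*(-32) = (35*(7*(1/116)*17))*(-32) = (35*(119/116))*(-32) = (4165/116)*(-32) = -33320/29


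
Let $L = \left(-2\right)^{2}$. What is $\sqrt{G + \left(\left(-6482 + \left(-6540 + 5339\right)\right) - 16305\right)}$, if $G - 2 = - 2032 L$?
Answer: $i \sqrt{32114} \approx 179.2 i$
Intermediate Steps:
$L = 4$
$G = -8126$ ($G = 2 - 8128 = -8126$)
$\sqrt{G + \left(\left(-6482 + \left(-6540 + 5339\right)\right) - 16305\right)} = \sqrt{-8126 + \left(\left(-6482 + \left(-6540 + 5339\right)\right) - 16305\right)} = \sqrt{-8126 - 23988} = \sqrt{-32114} = i \sqrt{32114}$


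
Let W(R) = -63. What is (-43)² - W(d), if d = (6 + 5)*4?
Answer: 1912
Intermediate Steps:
d = 44 (d = 11*4 = 44)
(-43)² - W(d) = (-43)² - 1*(-63) = 1849 + 63 = 1912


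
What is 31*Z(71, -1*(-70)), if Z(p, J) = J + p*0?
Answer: 2170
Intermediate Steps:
Z(p, J) = J (Z(p, J) = J + 0 = J)
31*Z(71, -1*(-70)) = 31*(-1*(-70)) = 31*70 = 2170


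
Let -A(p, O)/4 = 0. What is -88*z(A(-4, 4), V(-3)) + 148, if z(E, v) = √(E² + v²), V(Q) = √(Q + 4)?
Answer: 60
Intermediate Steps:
A(p, O) = 0 (A(p, O) = -4*0 = 0)
V(Q) = √(4 + Q)
-88*z(A(-4, 4), V(-3)) + 148 = -88*√(0² + (√(4 - 3))²) + 148 = -88*√(0 + (√1)²) + 148 = -88*√(0 + 1²) + 148 = -88*√(0 + 1) + 148 = -88*√1 + 148 = -88*1 + 148 = -88 + 148 = 60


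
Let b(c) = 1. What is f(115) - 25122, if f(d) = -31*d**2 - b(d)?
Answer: -435098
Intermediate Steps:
f(d) = -1 - 31*d**2 (f(d) = -31*d**2 - 1*1 = -31*d**2 - 1 = -1 - 31*d**2)
f(115) - 25122 = (-1 - 31*115**2) - 25122 = (-1 - 31*13225) - 25122 = (-1 - 409975) - 25122 = -409976 - 25122 = -435098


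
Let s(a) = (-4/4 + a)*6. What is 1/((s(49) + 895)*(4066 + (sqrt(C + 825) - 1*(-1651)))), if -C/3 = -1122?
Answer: 5717/38660319334 - sqrt(4191)/38660319334 ≈ 1.4620e-7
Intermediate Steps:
C = 3366 (C = -3*(-1122) = 3366)
s(a) = -6 + 6*a (s(a) = (-4*1/4 + a)*6 = (-1 + a)*6 = -6 + 6*a)
1/((s(49) + 895)*(4066 + (sqrt(C + 825) - 1*(-1651)))) = 1/(((-6 + 6*49) + 895)*(4066 + (sqrt(3366 + 825) - 1*(-1651)))) = 1/(((-6 + 294) + 895)*(4066 + (sqrt(4191) + 1651))) = 1/((288 + 895)*(4066 + (1651 + sqrt(4191)))) = 1/(1183*(5717 + sqrt(4191))) = 1/(6763211 + 1183*sqrt(4191))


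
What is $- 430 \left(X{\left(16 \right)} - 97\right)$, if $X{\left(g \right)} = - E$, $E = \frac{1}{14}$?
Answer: $\frac{292185}{7} \approx 41741.0$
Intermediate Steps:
$E = \frac{1}{14} \approx 0.071429$
$X{\left(g \right)} = - \frac{1}{14}$ ($X{\left(g \right)} = \left(-1\right) \frac{1}{14} = - \frac{1}{14}$)
$- 430 \left(X{\left(16 \right)} - 97\right) = - 430 \left(- \frac{1}{14} - 97\right) = \left(-430\right) \left(- \frac{1359}{14}\right) = \frac{292185}{7}$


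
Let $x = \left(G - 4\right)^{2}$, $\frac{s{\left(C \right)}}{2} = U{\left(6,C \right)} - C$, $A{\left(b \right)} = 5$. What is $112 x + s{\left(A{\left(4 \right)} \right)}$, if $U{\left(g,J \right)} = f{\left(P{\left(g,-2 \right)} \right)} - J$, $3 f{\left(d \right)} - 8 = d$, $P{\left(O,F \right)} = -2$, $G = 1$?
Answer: $992$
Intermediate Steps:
$f{\left(d \right)} = \frac{8}{3} + \frac{d}{3}$
$U{\left(g,J \right)} = 2 - J$ ($U{\left(g,J \right)} = \left(\frac{8}{3} + \frac{1}{3} \left(-2\right)\right) - J = \left(\frac{8}{3} - \frac{2}{3}\right) - J = 2 - J$)
$s{\left(C \right)} = 4 - 4 C$ ($s{\left(C \right)} = 2 \left(\left(2 - C\right) - C\right) = 2 \left(2 - 2 C\right) = 4 - 4 C$)
$x = 9$ ($x = \left(1 - 4\right)^{2} = \left(-3\right)^{2} = 9$)
$112 x + s{\left(A{\left(4 \right)} \right)} = 112 \cdot 9 + \left(4 - 20\right) = 1008 + \left(4 - 20\right) = 1008 - 16 = 992$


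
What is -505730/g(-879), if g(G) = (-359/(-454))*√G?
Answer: 229601420*I*√879/315561 ≈ 21572.0*I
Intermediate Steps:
g(G) = 359*√G/454 (g(G) = (-359*(-1/454))*√G = 359*√G/454)
-505730/g(-879) = -505730*(-454*I*√879/315561) = -(-229601420)*I*√879/315561 = 229601420*I*√879/315561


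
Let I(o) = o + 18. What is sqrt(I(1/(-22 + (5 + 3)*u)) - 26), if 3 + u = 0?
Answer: 3*I*sqrt(1886)/46 ≈ 2.8323*I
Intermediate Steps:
u = -3 (u = -3 + 0 = -3)
I(o) = 18 + o
sqrt(I(1/(-22 + (5 + 3)*u)) - 26) = sqrt((18 + 1/(-22 + (5 + 3)*(-3))) - 26) = sqrt((18 + 1/(-22 + 8*(-3))) - 26) = sqrt((18 + 1/(-22 - 24)) - 26) = sqrt((18 + 1/(-46)) - 26) = sqrt((18 - 1/46) - 26) = sqrt(827/46 - 26) = sqrt(-369/46) = 3*I*sqrt(1886)/46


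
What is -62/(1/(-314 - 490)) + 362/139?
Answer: 6929234/139 ≈ 49851.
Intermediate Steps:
-62/(1/(-314 - 490)) + 362/139 = -62/(1/(-804)) + 362*(1/139) = -62/(-1/804) + 362/139 = -62*(-804) + 362/139 = 49848 + 362/139 = 6929234/139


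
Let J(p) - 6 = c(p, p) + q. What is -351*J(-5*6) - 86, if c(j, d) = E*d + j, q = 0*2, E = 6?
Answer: 71518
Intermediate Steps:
q = 0
c(j, d) = j + 6*d (c(j, d) = 6*d + j = j + 6*d)
J(p) = 6 + 7*p (J(p) = 6 + ((p + 6*p) + 0) = 6 + (7*p + 0) = 6 + 7*p)
-351*J(-5*6) - 86 = -351*(6 + 7*(-5*6)) - 86 = -351*(6 + 7*(-30)) - 86 = -351*(6 - 210) - 86 = -351*(-204) - 86 = 71604 - 86 = 71518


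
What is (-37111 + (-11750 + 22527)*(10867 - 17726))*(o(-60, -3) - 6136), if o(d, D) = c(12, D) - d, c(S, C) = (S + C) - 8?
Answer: 449286065550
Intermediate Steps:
c(S, C) = -8 + C + S (c(S, C) = (C + S) - 8 = -8 + C + S)
o(d, D) = 4 + D - d (o(d, D) = (-8 + D + 12) - d = (4 + D) - d = 4 + D - d)
(-37111 + (-11750 + 22527)*(10867 - 17726))*(o(-60, -3) - 6136) = (-37111 + (-11750 + 22527)*(10867 - 17726))*((4 - 3 - 1*(-60)) - 6136) = (-37111 + 10777*(-6859))*((4 - 3 + 60) - 6136) = (-37111 - 73919443)*(61 - 6136) = -73956554*(-6075) = 449286065550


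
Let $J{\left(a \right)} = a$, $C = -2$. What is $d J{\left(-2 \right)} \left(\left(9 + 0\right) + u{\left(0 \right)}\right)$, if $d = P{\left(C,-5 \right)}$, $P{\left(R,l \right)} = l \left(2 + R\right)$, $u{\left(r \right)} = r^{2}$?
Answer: $0$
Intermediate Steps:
$d = 0$ ($d = - 5 \left(2 - 2\right) = \left(-5\right) 0 = 0$)
$d J{\left(-2 \right)} \left(\left(9 + 0\right) + u{\left(0 \right)}\right) = 0 \left(-2\right) \left(\left(9 + 0\right) + 0^{2}\right) = 0 \left(9 + 0\right) = 0 \cdot 9 = 0$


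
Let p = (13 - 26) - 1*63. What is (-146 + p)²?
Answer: 49284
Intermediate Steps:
p = -76 (p = -13 - 63 = -76)
(-146 + p)² = (-146 - 76)² = (-222)² = 49284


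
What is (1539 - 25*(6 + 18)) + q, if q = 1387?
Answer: 2326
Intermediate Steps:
(1539 - 25*(6 + 18)) + q = (1539 - 25*(6 + 18)) + 1387 = (1539 - 25*24) + 1387 = (1539 - 600) + 1387 = 939 + 1387 = 2326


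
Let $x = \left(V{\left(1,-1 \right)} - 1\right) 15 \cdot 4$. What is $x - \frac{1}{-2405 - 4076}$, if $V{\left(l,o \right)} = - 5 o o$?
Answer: $- \frac{2333159}{6481} \approx -360.0$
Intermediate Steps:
$V{\left(l,o \right)} = - 5 o^{2}$
$x = -360$ ($x = \left(- 5 \left(-1\right)^{2} - 1\right) 15 \cdot 4 = \left(\left(-5\right) 1 - 1\right) 15 \cdot 4 = \left(-5 - 1\right) 15 \cdot 4 = \left(-6\right) 15 \cdot 4 = \left(-90\right) 4 = -360$)
$x - \frac{1}{-2405 - 4076} = -360 - \frac{1}{-2405 - 4076} = -360 - \frac{1}{-6481} = -360 - - \frac{1}{6481} = -360 + \frac{1}{6481} = - \frac{2333159}{6481}$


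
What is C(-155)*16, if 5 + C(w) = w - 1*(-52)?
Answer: -1728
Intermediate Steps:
C(w) = 47 + w (C(w) = -5 + (w - 1*(-52)) = -5 + (w + 52) = -5 + (52 + w) = 47 + w)
C(-155)*16 = (47 - 155)*16 = -108*16 = -1728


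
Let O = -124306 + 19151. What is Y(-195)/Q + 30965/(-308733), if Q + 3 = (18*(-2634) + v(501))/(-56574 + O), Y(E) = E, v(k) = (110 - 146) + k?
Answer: 648199358201/9019943328 ≈ 71.863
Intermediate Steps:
v(k) = -36 + k
O = -105155
Q = -438240/161729 (Q = -3 + (18*(-2634) + (-36 + 501))/(-56574 - 105155) = -3 + (-47412 + 465)/(-161729) = -3 - 46947*(-1/161729) = -3 + 46947/161729 = -438240/161729 ≈ -2.7097)
Y(-195)/Q + 30965/(-308733) = -195/(-438240/161729) + 30965/(-308733) = -195*(-161729/438240) + 30965*(-1/308733) = 2102477/29216 - 30965/308733 = 648199358201/9019943328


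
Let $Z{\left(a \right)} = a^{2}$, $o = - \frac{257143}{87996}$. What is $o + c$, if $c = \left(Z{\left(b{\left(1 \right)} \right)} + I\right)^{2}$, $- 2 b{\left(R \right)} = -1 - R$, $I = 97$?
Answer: $\frac{844856441}{87996} \approx 9601.1$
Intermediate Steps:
$o = - \frac{257143}{87996}$ ($o = \left(-257143\right) \frac{1}{87996} = - \frac{257143}{87996} \approx -2.9222$)
$b{\left(R \right)} = \frac{1}{2} + \frac{R}{2}$ ($b{\left(R \right)} = - \frac{-1 - R}{2} = \frac{1}{2} + \frac{R}{2}$)
$c = 9604$ ($c = \left(\left(\frac{1}{2} + \frac{1}{2} \cdot 1\right)^{2} + 97\right)^{2} = \left(\left(\frac{1}{2} + \frac{1}{2}\right)^{2} + 97\right)^{2} = \left(1^{2} + 97\right)^{2} = \left(1 + 97\right)^{2} = 98^{2} = 9604$)
$o + c = - \frac{257143}{87996} + 9604 = \frac{844856441}{87996}$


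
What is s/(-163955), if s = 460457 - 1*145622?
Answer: -62967/32791 ≈ -1.9203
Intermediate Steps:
s = 314835 (s = 460457 - 145622 = 314835)
s/(-163955) = 314835/(-163955) = 314835*(-1/163955) = -62967/32791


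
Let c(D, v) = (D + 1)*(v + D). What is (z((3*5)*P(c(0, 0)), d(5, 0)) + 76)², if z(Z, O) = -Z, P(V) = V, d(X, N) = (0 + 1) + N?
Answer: 5776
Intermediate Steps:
d(X, N) = 1 + N
c(D, v) = (1 + D)*(D + v)
(z((3*5)*P(c(0, 0)), d(5, 0)) + 76)² = (-3*5*(0 + 0 + 0² + 0*0) + 76)² = (-15*(0 + 0 + 0 + 0) + 76)² = (-15*0 + 76)² = (-1*0 + 76)² = (0 + 76)² = 76² = 5776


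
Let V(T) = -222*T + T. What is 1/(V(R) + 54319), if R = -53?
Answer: 1/66032 ≈ 1.5144e-5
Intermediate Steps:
V(T) = -221*T
1/(V(R) + 54319) = 1/(-221*(-53) + 54319) = 1/(11713 + 54319) = 1/66032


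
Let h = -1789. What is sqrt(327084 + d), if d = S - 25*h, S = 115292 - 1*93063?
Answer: 3*sqrt(43782) ≈ 627.72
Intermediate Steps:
S = 22229 (S = 115292 - 93063 = 22229)
d = 66954 (d = 22229 - 25*(-1789) = 22229 - 1*(-44725) = 22229 + 44725 = 66954)
sqrt(327084 + d) = sqrt(327084 + 66954) = sqrt(394038) = 3*sqrt(43782)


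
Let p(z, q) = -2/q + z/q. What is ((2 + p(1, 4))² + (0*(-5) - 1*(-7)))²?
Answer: 25921/256 ≈ 101.25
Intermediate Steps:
((2 + p(1, 4))² + (0*(-5) - 1*(-7)))² = ((2 + (-2 + 1)/4)² + (0*(-5) - 1*(-7)))² = ((2 + (¼)*(-1))² + (0 + 7))² = ((2 - ¼)² + 7)² = ((7/4)² + 7)² = (49/16 + 7)² = (161/16)² = 25921/256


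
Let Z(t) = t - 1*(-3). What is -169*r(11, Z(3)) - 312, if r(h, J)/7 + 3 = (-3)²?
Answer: -7410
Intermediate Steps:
Z(t) = 3 + t (Z(t) = t + 3 = 3 + t)
r(h, J) = 42 (r(h, J) = -21 + 7*(-3)² = -21 + 7*9 = -21 + 63 = 42)
-169*r(11, Z(3)) - 312 = -169*42 - 312 = -7098 - 312 = -7410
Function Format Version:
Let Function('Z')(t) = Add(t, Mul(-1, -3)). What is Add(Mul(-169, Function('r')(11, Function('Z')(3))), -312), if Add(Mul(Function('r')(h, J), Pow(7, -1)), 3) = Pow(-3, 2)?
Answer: -7410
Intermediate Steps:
Function('Z')(t) = Add(3, t) (Function('Z')(t) = Add(t, 3) = Add(3, t))
Function('r')(h, J) = 42 (Function('r')(h, J) = Add(-21, Mul(7, Pow(-3, 2))) = Add(-21, Mul(7, 9)) = Add(-21, 63) = 42)
Add(Mul(-169, Function('r')(11, Function('Z')(3))), -312) = Add(Mul(-169, 42), -312) = Add(-7098, -312) = -7410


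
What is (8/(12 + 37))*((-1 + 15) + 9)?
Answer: 184/49 ≈ 3.7551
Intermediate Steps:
(8/(12 + 37))*((-1 + 15) + 9) = (8/49)*(14 + 9) = (8*(1/49))*23 = (8/49)*23 = 184/49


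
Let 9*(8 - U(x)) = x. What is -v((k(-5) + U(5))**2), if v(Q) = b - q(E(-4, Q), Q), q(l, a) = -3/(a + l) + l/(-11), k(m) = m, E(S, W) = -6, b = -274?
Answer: 8713/22 ≈ 396.05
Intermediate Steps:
U(x) = 8 - x/9
q(l, a) = -3/(a + l) - l/11 (q(l, a) = -3/(a + l) + l*(-1/11) = -3/(a + l) - l/11)
v(Q) = -274 - (-69 + 6*Q)/(11*(-6 + Q)) (v(Q) = -274 - (-33 - 1*(-6)**2 - 1*Q*(-6))/(11*(Q - 6)) = -274 - (-33 - 1*36 + 6*Q)/(11*(-6 + Q)) = -274 - (-33 - 36 + 6*Q)/(11*(-6 + Q)) = -274 - (-69 + 6*Q)/(11*(-6 + Q)))
-v((k(-5) + U(5))**2) = -(18153 - 3020*(-5 + (8 - 1/9*5))**2)/(11*(-6 + (-5 + (8 - 1/9*5))**2)) = -(18153 - 3020*(-5 + (8 - 5/9))**2)/(11*(-6 + (-5 + (8 - 5/9))**2)) = -(18153 - 3020*(-5 + 67/9)**2)/(11*(-6 + (-5 + 67/9)**2)) = -(18153 - 3020*(22/9)**2)/(11*(-6 + (22/9)**2)) = -(18153 - 3020*484/81)/(11*(-6 + 484/81)) = -(18153 - 1461680/81)/(11*(-2/81)) = -(-81)*8713/(11*2*81) = -1*(-8713/22) = 8713/22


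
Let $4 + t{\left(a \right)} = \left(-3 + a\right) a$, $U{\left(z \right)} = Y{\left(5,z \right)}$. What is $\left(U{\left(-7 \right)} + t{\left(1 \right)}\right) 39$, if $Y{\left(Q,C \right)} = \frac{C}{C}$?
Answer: $-195$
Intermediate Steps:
$Y{\left(Q,C \right)} = 1$
$U{\left(z \right)} = 1$
$t{\left(a \right)} = -4 + a \left(-3 + a\right)$ ($t{\left(a \right)} = -4 + \left(-3 + a\right) a = -4 + a \left(-3 + a\right)$)
$\left(U{\left(-7 \right)} + t{\left(1 \right)}\right) 39 = \left(1 - \left(7 - 1\right)\right) 39 = \left(1 - 6\right) 39 = \left(-5\right) 39 = -195$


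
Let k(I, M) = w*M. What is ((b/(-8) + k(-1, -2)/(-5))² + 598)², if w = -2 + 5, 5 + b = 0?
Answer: 925692212641/2560000 ≈ 3.6160e+5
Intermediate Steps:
b = -5 (b = -5 + 0 = -5)
w = 3
k(I, M) = 3*M
((b/(-8) + k(-1, -2)/(-5))² + 598)² = ((-5/(-8) + (3*(-2))/(-5))² + 598)² = ((-5*(-⅛) - 6*(-⅕))² + 598)² = ((5/8 + 6/5)² + 598)² = ((73/40)² + 598)² = (5329/1600 + 598)² = (962129/1600)² = 925692212641/2560000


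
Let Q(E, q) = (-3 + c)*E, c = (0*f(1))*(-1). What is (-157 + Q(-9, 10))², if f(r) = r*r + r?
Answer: 16900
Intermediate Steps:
f(r) = r + r² (f(r) = r² + r = r + r²)
c = 0 (c = (0*(1*(1 + 1)))*(-1) = (0*(1*2))*(-1) = (0*2)*(-1) = 0*(-1) = 0)
Q(E, q) = -3*E (Q(E, q) = (-3 + 0)*E = -3*E)
(-157 + Q(-9, 10))² = (-157 - 3*(-9))² = (-157 + 27)² = (-130)² = 16900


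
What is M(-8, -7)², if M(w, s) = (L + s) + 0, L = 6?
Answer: 1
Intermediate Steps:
M(w, s) = 6 + s (M(w, s) = (6 + s) + 0 = 6 + s)
M(-8, -7)² = (6 - 7)² = (-1)² = 1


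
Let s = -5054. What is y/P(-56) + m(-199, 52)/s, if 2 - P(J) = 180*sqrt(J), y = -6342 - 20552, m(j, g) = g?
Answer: -45774195/1146249727 - 2420460*I*sqrt(14)/453601 ≈ -0.039934 - 19.966*I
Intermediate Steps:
y = -26894
P(J) = 2 - 180*sqrt(J)
y/P(-56) + m(-199, 52)/s = -26894/(2 - 360*I*sqrt(14)) + 52/(-5054) = -26894/(2 - 360*I*sqrt(14)) + 52*(-1/5054) = -26894/(2 - 360*I*sqrt(14)) - 26/2527 = -26/2527 - 26894/(2 - 360*I*sqrt(14))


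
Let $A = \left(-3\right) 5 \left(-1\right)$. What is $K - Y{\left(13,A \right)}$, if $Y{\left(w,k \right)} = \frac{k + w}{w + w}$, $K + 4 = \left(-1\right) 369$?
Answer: $- \frac{4863}{13} \approx -374.08$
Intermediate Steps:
$A = 15$ ($A = \left(-15\right) \left(-1\right) = 15$)
$K = -373$ ($K = -4 - 369 = -373$)
$Y{\left(w,k \right)} = \frac{k + w}{2 w}$
$K - Y{\left(13,A \right)} = -373 - \frac{15 + 13}{2 \cdot 13} = -373 - \frac{1}{2} \cdot \frac{1}{13} \cdot 28 = -373 - \frac{14}{13} = - \frac{4863}{13}$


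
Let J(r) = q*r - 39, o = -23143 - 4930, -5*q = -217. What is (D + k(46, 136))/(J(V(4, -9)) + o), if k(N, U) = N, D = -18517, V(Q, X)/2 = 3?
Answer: 92355/139258 ≈ 0.66319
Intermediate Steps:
q = 217/5 (q = -1/5*(-217) = 217/5 ≈ 43.400)
V(Q, X) = 6 (V(Q, X) = 2*3 = 6)
o = -28073
J(r) = -39 + 217*r/5 (J(r) = 217*r/5 - 39 = -39 + 217*r/5)
(D + k(46, 136))/(J(V(4, -9)) + o) = (-18517 + 46)/((-39 + (217/5)*6) - 28073) = -18471/((-39 + 1302/5) - 28073) = -18471/(1107/5 - 28073) = -18471/(-139258/5) = -18471*(-5/139258) = 92355/139258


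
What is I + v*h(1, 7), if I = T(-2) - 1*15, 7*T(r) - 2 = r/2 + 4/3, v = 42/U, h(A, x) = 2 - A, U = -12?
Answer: -109/6 ≈ -18.167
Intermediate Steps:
v = -7/2 (v = 42/(-12) = 42*(-1/12) = -7/2 ≈ -3.5000)
T(r) = 10/21 + r/14 (T(r) = 2/7 + (r/2 + 4/3)/7 = 2/7 + (4/3 + r/2)/7 = 2/7 + (4/21 + r/14) = 10/21 + r/14)
I = -44/3 (I = (10/21 + (1/14)*(-2)) - 1*15 = (10/21 - ⅐) - 15 = ⅓ - 15 = -44/3 ≈ -14.667)
I + v*h(1, 7) = -44/3 - 7*(2 - 1*1)/2 = -44/3 - 7*(2 - 1)/2 = -44/3 - 7/2*1 = -44/3 - 7/2 = -109/6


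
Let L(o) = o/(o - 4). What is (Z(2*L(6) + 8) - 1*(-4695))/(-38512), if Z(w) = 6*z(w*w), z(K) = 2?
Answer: -4707/38512 ≈ -0.12222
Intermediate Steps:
L(o) = o/(-4 + o)
Z(w) = 12 (Z(w) = 6*2 = 12)
(Z(2*L(6) + 8) - 1*(-4695))/(-38512) = (12 - 1*(-4695))/(-38512) = (12 + 4695)*(-1/38512) = 4707*(-1/38512) = -4707/38512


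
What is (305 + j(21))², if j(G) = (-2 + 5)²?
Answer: 98596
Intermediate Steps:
j(G) = 9 (j(G) = 3² = 9)
(305 + j(21))² = (305 + 9)² = 314² = 98596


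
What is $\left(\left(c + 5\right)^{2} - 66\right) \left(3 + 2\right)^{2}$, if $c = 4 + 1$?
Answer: $850$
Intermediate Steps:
$c = 5$
$\left(\left(c + 5\right)^{2} - 66\right) \left(3 + 2\right)^{2} = \left(\left(5 + 5\right)^{2} - 66\right) \left(3 + 2\right)^{2} = \left(10^{2} - 66\right) 5^{2} = \left(100 - 66\right) 25 = 34 \cdot 25 = 850$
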